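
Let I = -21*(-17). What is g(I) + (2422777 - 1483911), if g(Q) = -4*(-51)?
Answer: 939070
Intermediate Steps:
I = 357
g(Q) = 204
g(I) + (2422777 - 1483911) = 204 + (2422777 - 1483911) = 204 + 938866 = 939070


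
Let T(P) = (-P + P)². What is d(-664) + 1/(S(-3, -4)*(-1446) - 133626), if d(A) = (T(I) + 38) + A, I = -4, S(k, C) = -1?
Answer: -82744681/132180 ≈ -626.00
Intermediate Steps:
T(P) = 0 (T(P) = 0² = 0)
d(A) = 38 + A (d(A) = (0 + 38) + A = 38 + A)
d(-664) + 1/(S(-3, -4)*(-1446) - 133626) = (38 - 664) + 1/(-1*(-1446) - 133626) = -626 + 1/(1446 - 133626) = -626 + 1/(-132180) = -626 - 1/132180 = -82744681/132180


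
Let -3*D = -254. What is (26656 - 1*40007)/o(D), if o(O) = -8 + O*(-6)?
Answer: 13351/516 ≈ 25.874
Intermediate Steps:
D = 254/3 (D = -⅓*(-254) = 254/3 ≈ 84.667)
o(O) = -8 - 6*O
(26656 - 1*40007)/o(D) = (26656 - 1*40007)/(-8 - 6*254/3) = (26656 - 40007)/(-8 - 508) = -13351/(-516) = -13351*(-1/516) = 13351/516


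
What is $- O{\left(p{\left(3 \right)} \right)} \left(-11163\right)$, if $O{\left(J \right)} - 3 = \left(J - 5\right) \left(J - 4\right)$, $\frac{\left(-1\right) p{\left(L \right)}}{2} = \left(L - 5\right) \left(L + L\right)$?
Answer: $4275429$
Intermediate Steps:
$p{\left(L \right)} = - 4 L \left(-5 + L\right)$ ($p{\left(L \right)} = - 2 \left(L - 5\right) \left(L + L\right) = - 2 \left(-5 + L\right) 2 L = - 2 \cdot 2 L \left(-5 + L\right) = - 4 L \left(-5 + L\right)$)
$O{\left(J \right)} = 3 + \left(-5 + J\right) \left(-4 + J\right)$ ($O{\left(J \right)} = 3 + \left(J - 5\right) \left(J - 4\right) = 3 + \left(-5 + J\right) \left(-4 + J\right)$)
$- O{\left(p{\left(3 \right)} \right)} \left(-11163\right) = - \left(23 + \left(4 \cdot 3 \left(5 - 3\right)\right)^{2} - 9 \cdot 4 \cdot 3 \left(5 - 3\right)\right) \left(-11163\right) = - \left(23 + \left(4 \cdot 3 \cdot 2\right)^{2} - 9 \cdot 4 \cdot 3 \cdot 2\right) \left(-11163\right) = - \left(23 + 24^{2} - 216\right) \left(-11163\right) = - \left(23 + 576 - 216\right) \left(-11163\right) = - 383 \left(-11163\right) = \left(-1\right) \left(-4275429\right) = 4275429$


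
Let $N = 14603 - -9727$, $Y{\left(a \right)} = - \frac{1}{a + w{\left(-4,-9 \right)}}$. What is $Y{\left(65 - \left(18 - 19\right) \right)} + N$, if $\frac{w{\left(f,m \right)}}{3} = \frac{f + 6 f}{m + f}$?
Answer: $\frac{22918847}{942} \approx 24330.0$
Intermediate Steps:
$w{\left(f,m \right)} = \frac{21 f}{f + m}$ ($w{\left(f,m \right)} = 3 \frac{f + 6 f}{m + f} = 3 \frac{7 f}{f + m} = \frac{21 f}{f + m}$)
$Y{\left(a \right)} = - \frac{1}{\frac{84}{13} + a}$ ($Y{\left(a \right)} = - \frac{1}{a + 21 \left(-4\right) \frac{1}{-4 - 9}} = - \frac{1}{a + 21 \left(-4\right) \frac{1}{-13}} = - \frac{1}{a + 21 \left(-4\right) \left(- \frac{1}{13}\right)} = - \frac{1}{a + \frac{84}{13}} = - \frac{1}{\frac{84}{13} + a}$)
$N = 24330$ ($N = 14603 + 9727 = 24330$)
$Y{\left(65 - \left(18 - 19\right) \right)} + N = - \frac{13}{84 + 13 \left(65 - \left(18 - 19\right)\right)} + 24330 = - \frac{13}{84 + 13 \left(65 - -1\right)} + 24330 = - \frac{13}{84 + 13 \left(65 + 1\right)} + 24330 = - \frac{13}{84 + 13 \cdot 66} + 24330 = - \frac{13}{84 + 858} + 24330 = - \frac{13}{942} + 24330 = \frac{22918847}{942}$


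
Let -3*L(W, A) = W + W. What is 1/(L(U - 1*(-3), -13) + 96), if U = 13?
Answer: 3/256 ≈ 0.011719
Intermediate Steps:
L(W, A) = -2*W/3 (L(W, A) = -(W + W)/3 = -2*W/3)
1/(L(U - 1*(-3), -13) + 96) = 1/(-2*(13 - 1*(-3))/3 + 96) = 1/(-2*(13 + 3)/3 + 96) = 1/(-⅔*16 + 96) = 1/(-32/3 + 96) = 1/(256/3) = 3/256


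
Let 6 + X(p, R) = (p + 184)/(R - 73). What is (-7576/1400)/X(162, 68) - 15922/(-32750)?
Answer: 24054777/43099000 ≈ 0.55813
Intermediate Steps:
X(p, R) = -6 + (184 + p)/(-73 + R) (X(p, R) = -6 + (p + 184)/(R - 73) = -6 + (184 + p)/(-73 + R))
(-7576/1400)/X(162, 68) - 15922/(-32750) = (-7576/1400)/(((622 + 162 - 6*68)/(-73 + 68))) - 15922/(-32750) = (-7576*1/1400)/(((622 + 162 - 408)/(-5))) - 15922*(-1/32750) = -947/(175*((-⅕*376))) + 7961/16375 = -947/(175*(-376/5)) + 7961/16375 = -947/175*(-5/376) + 7961/16375 = 947/13160 + 7961/16375 = 24054777/43099000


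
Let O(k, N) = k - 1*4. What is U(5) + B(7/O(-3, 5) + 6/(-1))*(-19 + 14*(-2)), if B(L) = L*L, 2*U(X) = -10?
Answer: -2308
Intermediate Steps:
O(k, N) = -4 + k (O(k, N) = k - 4 = -4 + k)
U(X) = -5 (U(X) = (½)*(-10) = -5)
B(L) = L²
U(5) + B(7/O(-3, 5) + 6/(-1))*(-19 + 14*(-2)) = -5 + (7/(-4 - 3) + 6/(-1))²*(-19 + 14*(-2)) = -5 + (7/(-7) + 6*(-1))²*(-19 - 28) = -5 + (7*(-⅐) - 6)²*(-47) = -5 + (-1 - 6)²*(-47) = -5 + (-7)²*(-47) = -5 + 49*(-47) = -5 - 2303 = -2308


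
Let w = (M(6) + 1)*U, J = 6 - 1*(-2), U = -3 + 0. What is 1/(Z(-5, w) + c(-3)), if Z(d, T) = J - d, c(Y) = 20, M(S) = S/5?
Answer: 1/33 ≈ 0.030303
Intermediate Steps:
U = -3
M(S) = S/5 (M(S) = S*(1/5) = S/5)
J = 8 (J = 6 + 2 = 8)
w = -33/5 (w = ((1/5)*6 + 1)*(-3) = (6/5 + 1)*(-3) = (11/5)*(-3) = -33/5 ≈ -6.6000)
Z(d, T) = 8 - d
1/(Z(-5, w) + c(-3)) = 1/((8 - 1*(-5)) + 20) = 1/((8 + 5) + 20) = 1/(13 + 20) = 1/33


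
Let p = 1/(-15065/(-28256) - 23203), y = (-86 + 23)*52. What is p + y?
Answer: -2147774794484/655608903 ≈ -3276.0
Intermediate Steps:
y = -3276 (y = -63*52 = -3276)
p = -28256/655608903 (p = 1/(-15065*(-1/28256) - 23203) = 1/(15065/28256 - 23203) = 1/(-655608903/28256) = -28256/655608903 ≈ -4.3099e-5)
p + y = -28256/655608903 - 3276 = -2147774794484/655608903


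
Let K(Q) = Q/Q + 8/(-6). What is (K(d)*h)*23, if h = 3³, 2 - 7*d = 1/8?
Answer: -207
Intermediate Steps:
d = 15/56 (d = 2/7 - ⅐/8 = 2/7 - ⅐*⅛ = 2/7 - 1/56 = 15/56 ≈ 0.26786)
K(Q) = -⅓ (K(Q) = 1 + 8*(-⅙) = 1 - 4/3 = -⅓)
h = 27
(K(d)*h)*23 = -⅓*27*23 = -9*23 = -207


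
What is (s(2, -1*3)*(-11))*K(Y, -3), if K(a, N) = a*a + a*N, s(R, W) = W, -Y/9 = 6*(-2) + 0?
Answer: 374220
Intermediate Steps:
Y = 108 (Y = -9*(6*(-2) + 0) = -9*(-12 + 0) = -9*(-12) = 108)
K(a, N) = a² + N*a
(s(2, -1*3)*(-11))*K(Y, -3) = (-1*3*(-11))*(108*(-3 + 108)) = (-3*(-11))*(108*105) = 33*11340 = 374220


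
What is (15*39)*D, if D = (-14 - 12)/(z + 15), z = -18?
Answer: 5070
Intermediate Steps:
D = 26/3 (D = (-14 - 12)/(-18 + 15) = -26/(-3) = -26*(-⅓) = 26/3 ≈ 8.6667)
(15*39)*D = (15*39)*(26/3) = 585*(26/3) = 5070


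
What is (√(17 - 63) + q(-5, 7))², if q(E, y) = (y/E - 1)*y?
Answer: 5906/25 - 168*I*√46/5 ≈ 236.24 - 227.89*I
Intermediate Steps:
q(E, y) = y*(-1 + y/E) (q(E, y) = (-1 + y/E)*y = y*(-1 + y/E))
(√(17 - 63) + q(-5, 7))² = (√(17 - 63) + 7*(7 - 1*(-5))/(-5))² = (√(-46) + 7*(-⅕)*(7 + 5))² = (I*√46 + 7*(-⅕)*12)² = (I*√46 - 84/5)² = (-84/5 + I*√46)²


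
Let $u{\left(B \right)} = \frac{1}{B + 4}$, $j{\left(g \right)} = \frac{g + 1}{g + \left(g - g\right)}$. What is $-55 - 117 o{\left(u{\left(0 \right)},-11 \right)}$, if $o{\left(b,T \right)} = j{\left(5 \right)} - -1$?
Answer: $- \frac{1562}{5} \approx -312.4$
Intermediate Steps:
$j{\left(g \right)} = \frac{1 + g}{g}$ ($j{\left(g \right)} = \frac{1 + g}{g + 0} = \frac{1 + g}{g}$)
$u{\left(B \right)} = \frac{1}{4 + B}$
$o{\left(b,T \right)} = \frac{11}{5}$ ($o{\left(b,T \right)} = \frac{1 + 5}{5} - -1 = \frac{1}{5} \cdot 6 + 1 = \frac{6}{5} + 1 = \frac{11}{5}$)
$-55 - 117 o{\left(u{\left(0 \right)},-11 \right)} = -55 - \frac{1287}{5} = - \frac{1562}{5}$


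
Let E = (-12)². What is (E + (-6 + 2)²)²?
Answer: 25600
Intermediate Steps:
E = 144
(E + (-6 + 2)²)² = (144 + (-6 + 2)²)² = (144 + (-4)²)² = (144 + 16)² = 160² = 25600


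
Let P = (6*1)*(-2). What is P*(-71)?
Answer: 852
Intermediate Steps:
P = -12 (P = 6*(-2) = -12)
P*(-71) = -12*(-71) = 852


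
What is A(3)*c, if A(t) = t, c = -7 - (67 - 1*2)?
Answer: -216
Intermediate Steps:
c = -72 (c = -7 - (67 - 2) = -7 - 1*65 = -7 - 65 = -72)
A(3)*c = 3*(-72) = -216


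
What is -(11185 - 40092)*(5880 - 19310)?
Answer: -388221010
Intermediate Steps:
-(11185 - 40092)*(5880 - 19310) = -(-28907)*(-13430) = -1*388221010 = -388221010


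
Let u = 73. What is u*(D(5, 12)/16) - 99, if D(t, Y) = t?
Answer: -1219/16 ≈ -76.188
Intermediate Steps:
u*(D(5, 12)/16) - 99 = 73*(5/16) - 99 = 365/16 - 99 = -1219/16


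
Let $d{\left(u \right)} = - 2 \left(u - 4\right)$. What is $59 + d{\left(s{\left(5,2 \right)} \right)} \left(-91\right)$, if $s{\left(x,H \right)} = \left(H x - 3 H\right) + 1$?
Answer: $241$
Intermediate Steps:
$s{\left(x,H \right)} = 1 - 3 H + H x$ ($s{\left(x,H \right)} = \left(- 3 H + H x\right) + 1 = 1 - 3 H + H x$)
$d{\left(u \right)} = 8 - 2 u$ ($d{\left(u \right)} = - 2 \left(-4 + u\right) = 8 - 2 u$)
$59 + d{\left(s{\left(5,2 \right)} \right)} \left(-91\right) = 59 + \left(8 - 2 \left(1 - 6 + 2 \cdot 5\right)\right) \left(-91\right) = 59 + \left(8 - 2 \left(1 - 6 + 10\right)\right) \left(-91\right) = 59 + \left(8 - 10\right) \left(-91\right) = 59 - -182 = 59 + 182 = 241$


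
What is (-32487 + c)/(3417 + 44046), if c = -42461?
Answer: -74948/47463 ≈ -1.5791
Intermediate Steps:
(-32487 + c)/(3417 + 44046) = (-32487 - 42461)/(3417 + 44046) = -74948/47463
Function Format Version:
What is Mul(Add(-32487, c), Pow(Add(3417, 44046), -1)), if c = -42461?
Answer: Rational(-74948, 47463) ≈ -1.5791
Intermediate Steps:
Mul(Add(-32487, c), Pow(Add(3417, 44046), -1)) = Mul(Add(-32487, -42461), Pow(Add(3417, 44046), -1)) = Mul(-74948, Pow(47463, -1)) = Mul(-74948, Rational(1, 47463)) = Rational(-74948, 47463)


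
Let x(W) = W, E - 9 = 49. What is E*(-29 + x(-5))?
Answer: -1972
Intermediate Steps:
E = 58 (E = 9 + 49 = 58)
E*(-29 + x(-5)) = 58*(-29 - 5) = 58*(-34) = -1972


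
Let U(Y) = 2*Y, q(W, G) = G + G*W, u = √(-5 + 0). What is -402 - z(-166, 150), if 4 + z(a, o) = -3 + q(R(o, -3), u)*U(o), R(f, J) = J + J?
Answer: -395 + 1500*I*√5 ≈ -395.0 + 3354.1*I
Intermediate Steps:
R(f, J) = 2*J
u = I*√5 (u = √(-5) = I*√5 ≈ 2.2361*I)
z(a, o) = -7 - 10*I*o*√5 (z(a, o) = -4 + (-3 + ((I*√5)*(1 + 2*(-3)))*(2*o)) = -4 + (-3 + ((I*√5)*(1 - 6))*(2*o)) = -4 + (-3 + ((I*√5)*(-5))*(2*o)) = -4 + (-3 + (-5*I*√5)*(2*o)) = -4 + (-3 - 10*I*o*√5) = -7 - 10*I*o*√5)
-402 - z(-166, 150) = -402 - (-7 - 10*I*150*√5) = -402 - (-7 - 1500*I*√5) = -402 + (7 + 1500*I*√5) = -395 + 1500*I*√5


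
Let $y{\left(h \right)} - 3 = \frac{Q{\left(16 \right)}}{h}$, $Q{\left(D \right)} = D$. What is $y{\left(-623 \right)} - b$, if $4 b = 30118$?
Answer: $- \frac{9378051}{1246} \approx -7526.5$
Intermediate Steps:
$y{\left(h \right)} = 3 + \frac{16}{h}$
$b = \frac{15059}{2}$ ($b = \frac{1}{4} \cdot 30118 = \frac{15059}{2} \approx 7529.5$)
$y{\left(-623 \right)} - b = \left(3 + \frac{16}{-623}\right) - \frac{15059}{2} = \left(3 + 16 \left(- \frac{1}{623}\right)\right) - \frac{15059}{2} = \left(3 - \frac{16}{623}\right) - \frac{15059}{2} = \frac{1853}{623} - \frac{15059}{2} = - \frac{9378051}{1246}$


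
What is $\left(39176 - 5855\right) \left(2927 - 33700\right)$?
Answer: $-1025387133$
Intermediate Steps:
$\left(39176 - 5855\right) \left(2927 - 33700\right) = 33321 \left(2927 - 33700\right) = 33321 \left(-30773\right) = -1025387133$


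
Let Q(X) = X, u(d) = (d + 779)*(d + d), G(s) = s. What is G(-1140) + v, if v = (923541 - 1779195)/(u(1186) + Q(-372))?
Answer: -885658129/776768 ≈ -1140.2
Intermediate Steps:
u(d) = 2*d*(779 + d) (u(d) = (779 + d)*(2*d) = 2*d*(779 + d))
v = -142609/776768 (v = (923541 - 1779195)/(2*1186*(779 + 1186) - 372) = -855654/(2*1186*1965 - 372) = -855654/(4660980 - 372) = -855654/4660608 = -855654*1/4660608 = -142609/776768 ≈ -0.18359)
G(-1140) + v = -1140 - 142609/776768 = -885658129/776768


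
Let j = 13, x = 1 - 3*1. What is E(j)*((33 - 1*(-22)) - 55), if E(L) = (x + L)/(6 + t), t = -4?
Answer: 0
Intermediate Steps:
x = -2 (x = 1 - 3 = -2)
E(L) = -1 + L/2 (E(L) = (-2 + L)/(6 - 4) = (-2 + L)/2 = (-2 + L)*(1/2) = -1 + L/2)
E(j)*((33 - 1*(-22)) - 55) = (-1 + (1/2)*13)*((33 - 1*(-22)) - 55) = (-1 + 13/2)*((33 + 22) - 55) = 11*(55 - 55)/2 = (11/2)*0 = 0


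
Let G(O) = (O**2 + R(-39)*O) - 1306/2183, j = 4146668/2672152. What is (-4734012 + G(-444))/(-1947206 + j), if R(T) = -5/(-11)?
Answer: 72781981218184532/31236268049211093 ≈ 2.3300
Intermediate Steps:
R(T) = 5/11 (R(T) = -5*(-1/11) = 5/11)
j = 1036667/668038 (j = 4146668*(1/2672152) = 1036667/668038 ≈ 1.5518)
G(O) = -1306/2183 + O**2 + 5*O/11 (G(O) = (O**2 + 5*O/11) - 1306/2183 = -1306/2183 + O**2 + 5*O/11)
(-4734012 + G(-444))/(-1947206 + j) = (-4734012 + (-1306/2183 + (-444)**2 + (5/11)*(-444)))/(-1947206 + 1036667/668038) = (-4734012 + (-1306/2183 + 197136 - 2220/11))/(-1300806565161/668038) = (-4734012 + 4728966142/24013)*(-668038/1300806565161) = -108948864014/24013*(-668038/1300806565161) = 72781981218184532/31236268049211093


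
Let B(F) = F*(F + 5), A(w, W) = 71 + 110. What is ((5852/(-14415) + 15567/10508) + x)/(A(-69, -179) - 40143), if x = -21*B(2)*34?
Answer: 1513959403231/6053156832840 ≈ 0.25011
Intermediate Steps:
A(w, W) = 181
B(F) = F*(5 + F)
x = -9996 (x = -42*(5 + 2)*34 = -42*7*34 = -21*14*34 = -294*34 = -9996)
((5852/(-14415) + 15567/10508) + x)/(A(-69, -179) - 40143) = ((5852/(-14415) + 15567/10508) - 9996)/(181 - 40143) = ((5852*(-1/14415) + 15567*(1/10508)) - 9996)/(-39962) = ((-5852/14415 + 15567/10508) - 9996)*(-1/39962) = (162905489/151472820 - 9996)*(-1/39962) = -1513959403231/151472820*(-1/39962) = 1513959403231/6053156832840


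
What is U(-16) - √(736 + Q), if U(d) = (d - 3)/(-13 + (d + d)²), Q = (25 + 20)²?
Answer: -19/1011 - √2761 ≈ -52.564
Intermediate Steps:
Q = 2025 (Q = 45² = 2025)
U(d) = (-3 + d)/(-13 + 4*d²) (U(d) = (-3 + d)/(-13 + (2*d)²) = (-3 + d)/(-13 + 4*d²))
U(-16) - √(736 + Q) = (-3 - 16)/(-13 + 4*(-16)²) - √(736 + 2025) = -19/(-13 + 4*256) - √2761 = -19/(-13 + 1024) - √2761 = -19/1011 - √2761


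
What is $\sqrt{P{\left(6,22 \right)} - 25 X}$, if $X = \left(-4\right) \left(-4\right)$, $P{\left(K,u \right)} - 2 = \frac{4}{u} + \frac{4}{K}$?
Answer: $\frac{i \sqrt{432498}}{33} \approx 19.929 i$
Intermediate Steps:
$P{\left(K,u \right)} = 2 + \frac{4}{K} + \frac{4}{u}$ ($P{\left(K,u \right)} = 2 + \left(\frac{4}{u} + \frac{4}{K}\right) = 2 + \left(\frac{4}{K} + \frac{4}{u}\right) = 2 + \frac{4}{K} + \frac{4}{u}$)
$X = 16$
$\sqrt{P{\left(6,22 \right)} - 25 X} = \sqrt{\left(2 + \frac{4}{6} + \frac{4}{22}\right) - 400} = \sqrt{\left(2 + 4 \cdot \frac{1}{6} + 4 \cdot \frac{1}{22}\right) - 400} = \sqrt{\left(2 + \frac{2}{3} + \frac{2}{11}\right) - 400} = \sqrt{\frac{94}{33} - 400} = \sqrt{- \frac{13106}{33}} = \frac{i \sqrt{432498}}{33}$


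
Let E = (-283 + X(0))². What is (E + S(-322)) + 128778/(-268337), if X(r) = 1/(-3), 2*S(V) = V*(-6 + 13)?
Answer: 191150581307/2415033 ≈ 79150.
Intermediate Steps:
S(V) = 7*V/2 (S(V) = (V*(-6 + 13))/2 = (V*7)/2 = (7*V)/2 = 7*V/2)
X(r) = -⅓
E = 722500/9 (E = (-283 - ⅓)² = (-850/3)² = 722500/9 ≈ 80278.)
(E + S(-322)) + 128778/(-268337) = (722500/9 + (7/2)*(-322)) + 128778/(-268337) = (722500/9 - 1127) + 128778*(-1/268337) = 712357/9 - 128778/268337 = 191150581307/2415033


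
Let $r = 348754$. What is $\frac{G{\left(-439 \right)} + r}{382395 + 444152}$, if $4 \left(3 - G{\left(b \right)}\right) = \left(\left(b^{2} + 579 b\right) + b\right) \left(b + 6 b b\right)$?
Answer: $\frac{71549644441}{3306188} \approx 21641.0$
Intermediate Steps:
$G{\left(b \right)} = 3 - \frac{\left(b + 6 b^{2}\right) \left(b^{2} + 580 b\right)}{4}$ ($G{\left(b \right)} = 3 - \frac{\left(\left(b^{2} + 579 b\right) + b\right) \left(b + 6 b b\right)}{4} = 3 - \frac{\left(b^{2} + 580 b\right) \left(b + 6 b^{2}\right)}{4} = 3 - \frac{\left(b + 6 b^{2}\right) \left(b^{2} + 580 b\right)}{4}$)
$\frac{G{\left(-439 \right)} + r}{382395 + 444152} = \frac{\left(3 - 145 \left(-439\right)^{2} - \frac{3481 \left(-439\right)^{3}}{4} - \frac{3 \left(-439\right)^{4}}{2}\right) + 348754}{382395 + 444152} = \frac{\left(3 - 27944545 - - \frac{294508330639}{4} - \frac{111424151523}{2}\right) + 348754}{826547} = \left(\left(3 - 27944545 + \frac{294508330639}{4} - \frac{111424151523}{2}\right) + 348754\right) \frac{1}{826547} = \left(\frac{71548249425}{4} + 348754\right) \frac{1}{826547} = \frac{71549644441}{4} \cdot \frac{1}{826547} = \frac{71549644441}{3306188}$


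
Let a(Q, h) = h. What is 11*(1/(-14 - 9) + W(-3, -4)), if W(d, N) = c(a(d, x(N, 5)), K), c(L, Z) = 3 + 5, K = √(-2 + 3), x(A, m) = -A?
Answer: 2013/23 ≈ 87.522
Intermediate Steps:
K = 1 (K = √1 = 1)
c(L, Z) = 8
W(d, N) = 8
11*(1/(-14 - 9) + W(-3, -4)) = 11*(1/(-14 - 9) + 8) = 11*(1/(-23) + 8) = 11*(-1/23 + 8) = 11*(183/23) = 2013/23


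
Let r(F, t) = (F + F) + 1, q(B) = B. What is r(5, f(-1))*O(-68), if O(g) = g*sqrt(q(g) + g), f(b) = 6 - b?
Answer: -1496*I*sqrt(34) ≈ -8723.1*I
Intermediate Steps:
O(g) = sqrt(2)*g**(3/2) (O(g) = g*sqrt(g + g) = g*sqrt(2*g) = g*(sqrt(2)*sqrt(g)) = sqrt(2)*g**(3/2))
r(F, t) = 1 + 2*F (r(F, t) = 2*F + 1 = 1 + 2*F)
r(5, f(-1))*O(-68) = (1 + 2*5)*(sqrt(2)*(-68)**(3/2)) = (1 + 10)*(sqrt(2)*(-136*I*sqrt(17))) = 11*(-136*I*sqrt(34)) = -1496*I*sqrt(34)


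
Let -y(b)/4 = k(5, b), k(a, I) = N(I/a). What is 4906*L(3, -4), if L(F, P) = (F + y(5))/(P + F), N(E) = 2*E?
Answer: 24530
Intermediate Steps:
k(a, I) = 2*I/a (k(a, I) = 2*(I/a) = 2*I/a)
y(b) = -8*b/5
L(F, P) = (-8 + F)/(F + P) (L(F, P) = (F - 8/5*5)/(P + F) = (F - 8)/(F + P) = (-8 + F)/(F + P))
4906*L(3, -4) = 4906*((-8 + 3)/(3 - 4)) = 4906*(-5/(-1)) = 4906*(-1*(-5)) = 4906*5 = 24530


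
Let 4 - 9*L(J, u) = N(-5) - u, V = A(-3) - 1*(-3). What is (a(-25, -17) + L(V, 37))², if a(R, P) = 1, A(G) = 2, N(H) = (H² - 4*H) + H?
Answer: 100/81 ≈ 1.2346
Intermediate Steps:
N(H) = H² - 3*H
V = 5 (V = 2 - 1*(-3) = 2 + 3 = 5)
L(J, u) = -4 + u/9 (L(J, u) = 4/9 - (-5*(-3 - 5) - u)/9 = 4/9 - (-5*(-8) - u)/9 = 4/9 - (40 - u)/9 = 4/9 + (-40/9 + u/9) = -4 + u/9)
(a(-25, -17) + L(V, 37))² = (1 + (-4 + (⅑)*37))² = (1 + (-4 + 37/9))² = (1 + ⅑)² = (10/9)² = 100/81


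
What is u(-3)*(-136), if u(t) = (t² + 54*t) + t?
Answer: 21216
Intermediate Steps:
u(t) = t² + 55*t
u(-3)*(-136) = -3*(55 - 3)*(-136) = -3*52*(-136) = -156*(-136) = 21216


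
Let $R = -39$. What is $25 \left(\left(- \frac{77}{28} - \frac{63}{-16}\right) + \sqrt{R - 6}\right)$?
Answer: $\frac{475}{16} + 75 i \sqrt{5} \approx 29.688 + 167.71 i$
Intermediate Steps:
$25 \left(\left(- \frac{77}{28} - \frac{63}{-16}\right) + \sqrt{R - 6}\right) = 25 \left(\left(- \frac{77}{28} - \frac{63}{-16}\right) + \sqrt{-39 - 6}\right) = 25 \left(\left(\left(-77\right) \frac{1}{28} - - \frac{63}{16}\right) + \sqrt{-45}\right) = 25 \left(\left(- \frac{11}{4} + \frac{63}{16}\right) + 3 i \sqrt{5}\right) = 25 \left(\frac{19}{16} + 3 i \sqrt{5}\right) = \frac{475}{16} + 75 i \sqrt{5}$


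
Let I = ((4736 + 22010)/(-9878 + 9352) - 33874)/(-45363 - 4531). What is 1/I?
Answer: 13122122/8922235 ≈ 1.4707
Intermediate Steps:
I = 8922235/13122122 (I = (26746/(-526) - 33874)/(-49894) = (26746*(-1/526) - 33874)*(-1/49894) = (-13373/263 - 33874)*(-1/49894) = -8922235/263*(-1/49894) = 8922235/13122122 ≈ 0.67994)
1/I = 1/(8922235/13122122) = 13122122/8922235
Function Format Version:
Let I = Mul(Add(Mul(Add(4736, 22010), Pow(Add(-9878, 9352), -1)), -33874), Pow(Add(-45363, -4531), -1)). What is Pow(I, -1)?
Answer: Rational(13122122, 8922235) ≈ 1.4707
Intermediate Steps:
I = Rational(8922235, 13122122) (I = Mul(Add(Mul(26746, Pow(-526, -1)), -33874), Pow(-49894, -1)) = Mul(Add(Mul(26746, Rational(-1, 526)), -33874), Rational(-1, 49894)) = Mul(Add(Rational(-13373, 263), -33874), Rational(-1, 49894)) = Mul(Rational(-8922235, 263), Rational(-1, 49894)) = Rational(8922235, 13122122) ≈ 0.67994)
Pow(I, -1) = Pow(Rational(8922235, 13122122), -1) = Rational(13122122, 8922235)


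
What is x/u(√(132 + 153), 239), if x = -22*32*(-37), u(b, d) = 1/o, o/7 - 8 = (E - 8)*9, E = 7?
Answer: -182336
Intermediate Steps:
o = -7 (o = 56 + 7*((7 - 8)*9) = 56 + 7*(-1*9) = 56 + 7*(-9) = 56 - 63 = -7)
u(b, d) = -⅐ (u(b, d) = 1/(-7) = -⅐)
x = 26048 (x = -704*(-37) = 26048)
x/u(√(132 + 153), 239) = 26048/(-⅐) = 26048*(-7) = -182336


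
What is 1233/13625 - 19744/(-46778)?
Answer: 163344637/318675125 ≈ 0.51257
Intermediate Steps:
1233/13625 - 19744/(-46778) = 1233*(1/13625) - 19744*(-1/46778) = 1233/13625 + 9872/23389 = 163344637/318675125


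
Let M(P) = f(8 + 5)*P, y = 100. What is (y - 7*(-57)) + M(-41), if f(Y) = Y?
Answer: -34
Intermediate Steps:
M(P) = 13*P (M(P) = (8 + 5)*P = 13*P)
(y - 7*(-57)) + M(-41) = (100 - 7*(-57)) + 13*(-41) = (100 + 399) - 533 = 499 - 533 = -34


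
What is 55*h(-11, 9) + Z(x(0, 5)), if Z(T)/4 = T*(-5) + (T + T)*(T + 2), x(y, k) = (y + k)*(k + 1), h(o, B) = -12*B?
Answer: 1140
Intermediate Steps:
x(y, k) = (1 + k)*(k + y) (x(y, k) = (k + y)*(1 + k) = (1 + k)*(k + y))
Z(T) = -20*T + 8*T*(2 + T) (Z(T) = 4*(T*(-5) + (T + T)*(T + 2)) = 4*(-5*T + (2*T)*(2 + T)) = 4*(-5*T + 2*T*(2 + T)) = -20*T + 8*T*(2 + T))
55*h(-11, 9) + Z(x(0, 5)) = 55*(-12*9) + 4*(5 + 0 + 5**2 + 5*0)*(-1 + 2*(5 + 0 + 5**2 + 5*0)) = 55*(-108) + 4*(5 + 0 + 25 + 0)*(-1 + 2*(5 + 0 + 25 + 0)) = -5940 + 4*30*(-1 + 2*30) = -5940 + 4*30*(-1 + 60) = -5940 + 4*30*59 = -5940 + 7080 = 1140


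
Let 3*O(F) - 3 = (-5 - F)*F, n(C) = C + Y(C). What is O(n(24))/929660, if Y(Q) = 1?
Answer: -249/929660 ≈ -0.00026784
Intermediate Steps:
n(C) = 1 + C (n(C) = C + 1 = 1 + C)
O(F) = 1 + F*(-5 - F)/3 (O(F) = 1 + ((-5 - F)*F)/3 = 1 + (F*(-5 - F))/3 = 1 + F*(-5 - F)/3)
O(n(24))/929660 = (1 - 5*(1 + 24)/3 - (1 + 24)**2/3)/929660 = (1 - 5/3*25 - 1/3*25**2)*(1/929660) = (1 - 125/3 - 1/3*625)*(1/929660) = (1 - 125/3 - 625/3)*(1/929660) = -249*1/929660 = -249/929660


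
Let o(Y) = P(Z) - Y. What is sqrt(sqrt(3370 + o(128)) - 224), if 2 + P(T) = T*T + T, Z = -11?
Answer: sqrt(-224 + 5*sqrt(134)) ≈ 12.889*I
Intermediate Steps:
P(T) = -2 + T + T**2 (P(T) = -2 + (T*T + T) = -2 + (T**2 + T) = -2 + (T + T**2) = -2 + T + T**2)
o(Y) = 108 - Y (o(Y) = (-2 - 11 + (-11)**2) - Y = (-2 - 11 + 121) - Y = 108 - Y)
sqrt(sqrt(3370 + o(128)) - 224) = sqrt(sqrt(3370 + (108 - 1*128)) - 224) = sqrt(sqrt(3370 + (108 - 128)) - 224) = sqrt(sqrt(3370 - 20) - 224) = sqrt(sqrt(3350) - 224) = sqrt(5*sqrt(134) - 224) = sqrt(-224 + 5*sqrt(134))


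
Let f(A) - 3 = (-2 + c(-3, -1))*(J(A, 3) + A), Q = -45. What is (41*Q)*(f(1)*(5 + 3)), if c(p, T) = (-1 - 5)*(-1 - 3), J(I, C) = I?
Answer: -693720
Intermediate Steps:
c(p, T) = 24 (c(p, T) = -6*(-4) = 24)
f(A) = 3 + 44*A (f(A) = 3 + (-2 + 24)*(A + A) = 3 + 22*(2*A) = 3 + 44*A)
(41*Q)*(f(1)*(5 + 3)) = (41*(-45))*((3 + 44*1)*(5 + 3)) = -1845*(3 + 44)*8 = -86715*8 = -1845*376 = -693720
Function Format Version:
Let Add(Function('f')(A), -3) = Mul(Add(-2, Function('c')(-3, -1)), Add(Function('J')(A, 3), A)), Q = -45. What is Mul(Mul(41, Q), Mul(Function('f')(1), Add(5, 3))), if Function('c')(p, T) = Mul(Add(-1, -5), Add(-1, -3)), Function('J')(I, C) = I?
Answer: -693720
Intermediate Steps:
Function('c')(p, T) = 24 (Function('c')(p, T) = Mul(-6, -4) = 24)
Function('f')(A) = Add(3, Mul(44, A)) (Function('f')(A) = Add(3, Mul(Add(-2, 24), Add(A, A))) = Add(3, Mul(22, Mul(2, A))) = Add(3, Mul(44, A)))
Mul(Mul(41, Q), Mul(Function('f')(1), Add(5, 3))) = Mul(Mul(41, -45), Mul(Add(3, Mul(44, 1)), Add(5, 3))) = Mul(-1845, Mul(Add(3, 44), 8)) = Mul(-1845, Mul(47, 8)) = Mul(-1845, 376) = -693720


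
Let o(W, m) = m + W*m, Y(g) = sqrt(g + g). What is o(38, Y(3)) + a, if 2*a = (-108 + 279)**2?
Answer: 29241/2 + 39*sqrt(6) ≈ 14716.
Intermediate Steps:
Y(g) = sqrt(2)*sqrt(g) (Y(g) = sqrt(2*g) = sqrt(2)*sqrt(g))
a = 29241/2 (a = (-108 + 279)**2/2 = (1/2)*171**2 = (1/2)*29241 = 29241/2 ≈ 14621.)
o(38, Y(3)) + a = (sqrt(2)*sqrt(3))*(1 + 38) + 29241/2 = sqrt(6)*39 + 29241/2 = 39*sqrt(6) + 29241/2 = 29241/2 + 39*sqrt(6)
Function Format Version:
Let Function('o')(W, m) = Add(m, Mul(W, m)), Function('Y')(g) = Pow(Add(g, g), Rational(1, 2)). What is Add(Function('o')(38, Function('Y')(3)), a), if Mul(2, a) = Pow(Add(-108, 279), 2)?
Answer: Add(Rational(29241, 2), Mul(39, Pow(6, Rational(1, 2)))) ≈ 14716.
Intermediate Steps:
Function('Y')(g) = Mul(Pow(2, Rational(1, 2)), Pow(g, Rational(1, 2))) (Function('Y')(g) = Pow(Mul(2, g), Rational(1, 2)) = Mul(Pow(2, Rational(1, 2)), Pow(g, Rational(1, 2))))
a = Rational(29241, 2) (a = Mul(Rational(1, 2), Pow(Add(-108, 279), 2)) = Mul(Rational(1, 2), Pow(171, 2)) = Mul(Rational(1, 2), 29241) = Rational(29241, 2) ≈ 14621.)
Add(Function('o')(38, Function('Y')(3)), a) = Add(Mul(Mul(Pow(2, Rational(1, 2)), Pow(3, Rational(1, 2))), Add(1, 38)), Rational(29241, 2)) = Add(Mul(Pow(6, Rational(1, 2)), 39), Rational(29241, 2)) = Add(Mul(39, Pow(6, Rational(1, 2))), Rational(29241, 2)) = Add(Rational(29241, 2), Mul(39, Pow(6, Rational(1, 2))))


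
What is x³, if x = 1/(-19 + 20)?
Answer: 1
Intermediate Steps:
x = 1 (x = 1/1 = 1)
x³ = 1³ = 1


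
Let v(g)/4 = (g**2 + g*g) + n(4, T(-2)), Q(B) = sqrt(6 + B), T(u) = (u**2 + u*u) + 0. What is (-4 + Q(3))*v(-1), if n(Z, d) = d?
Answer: -40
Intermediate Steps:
T(u) = 2*u**2 (T(u) = (u**2 + u**2) + 0 = 2*u**2 + 0 = 2*u**2)
v(g) = 32 + 8*g**2 (v(g) = 4*((g**2 + g*g) + 2*(-2)**2) = 4*((g**2 + g**2) + 2*4) = 4*(2*g**2 + 8) = 4*(8 + 2*g**2) = 32 + 8*g**2)
(-4 + Q(3))*v(-1) = (-4 + sqrt(6 + 3))*(32 + 8*(-1)**2) = (-4 + sqrt(9))*(32 + 8*1) = (-4 + 3)*(32 + 8) = -1*40 = -40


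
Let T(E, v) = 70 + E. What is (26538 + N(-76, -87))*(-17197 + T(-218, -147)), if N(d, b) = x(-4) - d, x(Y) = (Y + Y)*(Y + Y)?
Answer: -462729910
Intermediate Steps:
x(Y) = 4*Y² (x(Y) = (2*Y)*(2*Y) = 4*Y²)
N(d, b) = 64 - d (N(d, b) = 4*(-4)² - d = 4*16 - d = 64 - d)
(26538 + N(-76, -87))*(-17197 + T(-218, -147)) = (26538 + (64 - 1*(-76)))*(-17197 + (70 - 218)) = (26538 + (64 + 76))*(-17197 - 148) = (26538 + 140)*(-17345) = 26678*(-17345) = -462729910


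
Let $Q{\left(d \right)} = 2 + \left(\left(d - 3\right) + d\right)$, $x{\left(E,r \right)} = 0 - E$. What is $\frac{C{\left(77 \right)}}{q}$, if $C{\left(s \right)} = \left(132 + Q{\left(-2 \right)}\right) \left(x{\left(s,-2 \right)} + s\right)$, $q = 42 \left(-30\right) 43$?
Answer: $0$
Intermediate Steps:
$x{\left(E,r \right)} = - E$
$Q{\left(d \right)} = -1 + 2 d$ ($Q{\left(d \right)} = 2 + \left(\left(-3 + d\right) + d\right) = 2 + \left(-3 + 2 d\right) = -1 + 2 d$)
$q = -54180$ ($q = \left(-1260\right) 43 = -54180$)
$C{\left(s \right)} = 0$ ($C{\left(s \right)} = \left(132 + \left(-1 + 2 \left(-2\right)\right)\right) \left(- s + s\right) = \left(132 - 5\right) 0 = 127 \cdot 0 = 0$)
$\frac{C{\left(77 \right)}}{q} = \frac{0}{-54180} = 0 \left(- \frac{1}{54180}\right) = 0$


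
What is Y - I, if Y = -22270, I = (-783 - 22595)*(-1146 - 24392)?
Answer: -597049634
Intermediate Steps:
I = 597027364 (I = -23378*(-25538) = 597027364)
Y - I = -22270 - 1*597027364 = -22270 - 597027364 = -597049634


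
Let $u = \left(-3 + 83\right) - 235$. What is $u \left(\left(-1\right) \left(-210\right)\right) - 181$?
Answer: $-32731$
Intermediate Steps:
$u = -155$ ($u = 80 - 235 = -155$)
$u \left(\left(-1\right) \left(-210\right)\right) - 181 = - 155 \left(\left(-1\right) \left(-210\right)\right) - 181 = \left(-155\right) 210 - 181 = -32550 - 181 = -32731$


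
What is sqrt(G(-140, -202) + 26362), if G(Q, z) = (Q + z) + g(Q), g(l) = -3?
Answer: sqrt(26017) ≈ 161.30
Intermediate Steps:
G(Q, z) = -3 + Q + z (G(Q, z) = (Q + z) - 3 = -3 + Q + z)
sqrt(G(-140, -202) + 26362) = sqrt((-3 - 140 - 202) + 26362) = sqrt(-345 + 26362) = sqrt(26017)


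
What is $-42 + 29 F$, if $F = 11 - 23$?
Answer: $-390$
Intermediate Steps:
$F = -12$ ($F = 11 - 23 = -12$)
$-42 + 29 F = -42 + 29 \left(-12\right) = -42 - 348 = -390$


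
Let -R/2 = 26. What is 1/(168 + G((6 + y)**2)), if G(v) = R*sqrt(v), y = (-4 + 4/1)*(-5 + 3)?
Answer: -1/144 ≈ -0.0069444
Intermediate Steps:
R = -52 (R = -2*26 = -52)
y = 0 (y = (-4 + 4*1)*(-2) = (-4 + 4)*(-2) = 0*(-2) = 0)
G(v) = -52*sqrt(v)
1/(168 + G((6 + y)**2)) = 1/(168 - 52*sqrt((6 + 0)**2)) = 1/(168 - 52*sqrt(6**2)) = 1/(168 - 52*sqrt(36)) = 1/(168 - 52*6) = 1/(168 - 312) = 1/(-144) = -1/144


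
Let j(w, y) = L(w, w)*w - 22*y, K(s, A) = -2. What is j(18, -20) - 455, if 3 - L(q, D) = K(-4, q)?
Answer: 75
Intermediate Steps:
L(q, D) = 5 (L(q, D) = 3 - 1*(-2) = 3 + 2 = 5)
j(w, y) = -22*y + 5*w (j(w, y) = 5*w - 22*y = -22*y + 5*w)
j(18, -20) - 455 = (-22*(-20) + 5*18) - 455 = (440 + 90) - 455 = 530 - 455 = 75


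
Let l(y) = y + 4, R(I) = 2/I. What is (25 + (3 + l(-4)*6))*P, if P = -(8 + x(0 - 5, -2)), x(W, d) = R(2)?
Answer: -252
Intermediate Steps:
l(y) = 4 + y
x(W, d) = 1 (x(W, d) = 2/2 = 2*(½) = 1)
P = -9 (P = -(8 + 1) = -1*9 = -9)
(25 + (3 + l(-4)*6))*P = (25 + (3 + (4 - 4)*6))*(-9) = (25 + (3 + 0*6))*(-9) = (25 + (3 + 0))*(-9) = (25 + 3)*(-9) = 28*(-9) = -252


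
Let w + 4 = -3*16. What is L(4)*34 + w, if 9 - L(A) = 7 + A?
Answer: -120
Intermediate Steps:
w = -52 (w = -4 - 3*16 = -4 - 48 = -52)
L(A) = 2 - A (L(A) = 9 - (7 + A) = 9 + (-7 - A) = 2 - A)
L(4)*34 + w = (2 - 1*4)*34 - 52 = (2 - 4)*34 - 52 = -2*34 - 52 = -68 - 52 = -120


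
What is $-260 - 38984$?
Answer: $-39244$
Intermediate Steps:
$-260 - 38984 = -39244$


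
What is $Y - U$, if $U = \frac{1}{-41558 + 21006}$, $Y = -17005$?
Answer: $- \frac{349486759}{20552} \approx -17005.0$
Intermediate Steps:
$U = - \frac{1}{20552}$ ($U = \frac{1}{-20552} = - \frac{1}{20552} \approx -4.8657 \cdot 10^{-5}$)
$Y - U = -17005 - - \frac{1}{20552} = -17005 + \frac{1}{20552} = - \frac{349486759}{20552}$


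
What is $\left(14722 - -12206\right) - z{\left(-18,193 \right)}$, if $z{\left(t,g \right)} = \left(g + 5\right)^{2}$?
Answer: $-12276$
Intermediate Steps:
$z{\left(t,g \right)} = \left(5 + g\right)^{2}$
$\left(14722 - -12206\right) - z{\left(-18,193 \right)} = \left(14722 - -12206\right) - \left(5 + 193\right)^{2} = \left(14722 + 12206\right) - 198^{2} = 26928 - 39204 = -12276$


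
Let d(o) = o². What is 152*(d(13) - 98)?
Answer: 10792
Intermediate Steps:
152*(d(13) - 98) = 152*(13² - 98) = 152*(169 - 98) = 152*71 = 10792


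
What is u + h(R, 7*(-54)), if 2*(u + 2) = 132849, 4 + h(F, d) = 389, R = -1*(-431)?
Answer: 133615/2 ≈ 66808.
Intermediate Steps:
R = 431
h(F, d) = 385 (h(F, d) = -4 + 389 = 385)
u = 132845/2 (u = -2 + (1/2)*132849 = -2 + 132849/2 = 132845/2 ≈ 66423.)
u + h(R, 7*(-54)) = 132845/2 + 385 = 133615/2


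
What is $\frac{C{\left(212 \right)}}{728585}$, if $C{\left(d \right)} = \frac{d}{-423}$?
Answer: $- \frac{212}{308191455} \approx -6.8788 \cdot 10^{-7}$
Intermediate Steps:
$C{\left(d \right)} = - \frac{d}{423}$ ($C{\left(d \right)} = d \left(- \frac{1}{423}\right) = - \frac{d}{423}$)
$\frac{C{\left(212 \right)}}{728585} = \frac{\left(- \frac{1}{423}\right) 212}{728585} = \left(- \frac{212}{423}\right) \frac{1}{728585} = - \frac{212}{308191455}$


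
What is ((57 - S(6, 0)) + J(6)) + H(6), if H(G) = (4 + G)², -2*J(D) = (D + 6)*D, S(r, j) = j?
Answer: 121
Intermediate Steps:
J(D) = -D*(6 + D)/2 (J(D) = -(D + 6)*D/2 = -(6 + D)*D/2 = -D*(6 + D)/2)
((57 - S(6, 0)) + J(6)) + H(6) = ((57 - 1*0) - ½*6*(6 + 6)) + (4 + 6)² = ((57 + 0) - ½*6*12) + 10² = (57 - 36) + 100 = 21 + 100 = 121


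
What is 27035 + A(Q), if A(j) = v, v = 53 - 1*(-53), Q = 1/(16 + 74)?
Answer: 27141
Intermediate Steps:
Q = 1/90 ≈ 0.011111
v = 106 (v = 53 + 53 = 106)
A(j) = 106
27035 + A(Q) = 27035 + 106 = 27141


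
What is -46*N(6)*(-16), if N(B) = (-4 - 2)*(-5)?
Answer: 22080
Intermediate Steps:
N(B) = 30 (N(B) = -6*(-5) = 30)
-46*N(6)*(-16) = -46*30*(-16) = -1380*(-16) = 22080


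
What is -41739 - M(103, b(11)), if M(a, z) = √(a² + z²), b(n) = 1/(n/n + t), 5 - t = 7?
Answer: -41739 - √10610 ≈ -41842.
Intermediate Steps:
t = -2 (t = 5 - 1*7 = 5 - 7 = -2)
b(n) = -1 (b(n) = 1/(n/n - 2) = 1/(1 - 2) = 1/(-1) = -1)
-41739 - M(103, b(11)) = -41739 - √(103² + (-1)²) = -41739 - √(10609 + 1) = -41739 - √10610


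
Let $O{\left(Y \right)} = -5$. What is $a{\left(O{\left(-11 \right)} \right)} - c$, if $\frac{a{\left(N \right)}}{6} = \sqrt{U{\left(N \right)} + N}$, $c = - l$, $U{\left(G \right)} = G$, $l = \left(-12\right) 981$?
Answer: $-11772 + 6 i \sqrt{10} \approx -11772.0 + 18.974 i$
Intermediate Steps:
$l = -11772$
$c = 11772$ ($c = \left(-1\right) \left(-11772\right) = 11772$)
$a{\left(N \right)} = 6 \sqrt{2} \sqrt{N}$ ($a{\left(N \right)} = 6 \sqrt{N + N} = 6 \sqrt{2 N} = 6 \sqrt{2} \sqrt{N}$)
$a{\left(O{\left(-11 \right)} \right)} - c = 6 \sqrt{2} \sqrt{-5} - 11772 = 6 \sqrt{2} i \sqrt{5} - 11772 = 6 i \sqrt{10} - 11772 = -11772 + 6 i \sqrt{10}$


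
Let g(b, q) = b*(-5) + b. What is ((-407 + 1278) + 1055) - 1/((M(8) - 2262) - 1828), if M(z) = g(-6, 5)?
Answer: 7831117/4066 ≈ 1926.0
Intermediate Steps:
g(b, q) = -4*b (g(b, q) = -5*b + b = -4*b)
M(z) = 24 (M(z) = -4*(-6) = 24)
((-407 + 1278) + 1055) - 1/((M(8) - 2262) - 1828) = ((-407 + 1278) + 1055) - 1/((24 - 2262) - 1828) = (871 + 1055) - 1/(-2238 - 1828) = 1926 - 1/(-4066) = 1926 - 1*(-1/4066) = 1926 + 1/4066 = 7831117/4066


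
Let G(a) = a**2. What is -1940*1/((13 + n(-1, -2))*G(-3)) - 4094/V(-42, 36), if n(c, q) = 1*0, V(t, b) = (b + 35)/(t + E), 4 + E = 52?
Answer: -3011728/8307 ≈ -362.55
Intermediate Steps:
E = 48 (E = -4 + 52 = 48)
V(t, b) = (35 + b)/(48 + t) (V(t, b) = (b + 35)/(t + 48) = (35 + b)/(48 + t))
n(c, q) = 0
-1940*1/((13 + n(-1, -2))*G(-3)) - 4094/V(-42, 36) = -1940*1/(9*(13 + 0)) - 4094*(48 - 42)/(35 + 36) = -1940/(13*9) - 4094/(71/6) = -1940/117 - 4094/((1/6)*71) = -1940*1/117 - 4094/71/6 = -1940/117 - 4094*6/71 = -1940/117 - 24564/71 = -3011728/8307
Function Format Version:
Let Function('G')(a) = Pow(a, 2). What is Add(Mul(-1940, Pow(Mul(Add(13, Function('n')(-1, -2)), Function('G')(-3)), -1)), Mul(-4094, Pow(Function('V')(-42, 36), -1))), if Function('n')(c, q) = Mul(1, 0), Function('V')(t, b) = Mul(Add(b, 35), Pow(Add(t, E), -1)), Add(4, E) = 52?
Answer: Rational(-3011728, 8307) ≈ -362.55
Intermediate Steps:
E = 48 (E = Add(-4, 52) = 48)
Function('V')(t, b) = Mul(Pow(Add(48, t), -1), Add(35, b)) (Function('V')(t, b) = Mul(Add(b, 35), Pow(Add(t, 48), -1)) = Mul(Add(35, b), Pow(Add(48, t), -1)) = Mul(Pow(Add(48, t), -1), Add(35, b)))
Function('n')(c, q) = 0
Add(Mul(-1940, Pow(Mul(Add(13, Function('n')(-1, -2)), Function('G')(-3)), -1)), Mul(-4094, Pow(Function('V')(-42, 36), -1))) = Add(Mul(-1940, Pow(Mul(Add(13, 0), Pow(-3, 2)), -1)), Mul(-4094, Pow(Mul(Pow(Add(48, -42), -1), Add(35, 36)), -1))) = Add(Mul(-1940, Pow(Mul(13, 9), -1)), Mul(-4094, Pow(Mul(Pow(6, -1), 71), -1))) = Add(Mul(-1940, Pow(117, -1)), Mul(-4094, Pow(Mul(Rational(1, 6), 71), -1))) = Add(Mul(-1940, Rational(1, 117)), Mul(-4094, Pow(Rational(71, 6), -1))) = Add(Rational(-1940, 117), Mul(-4094, Rational(6, 71))) = Add(Rational(-1940, 117), Rational(-24564, 71)) = Rational(-3011728, 8307)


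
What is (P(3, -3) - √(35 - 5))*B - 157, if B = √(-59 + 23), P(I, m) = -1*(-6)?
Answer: -157 + 6*I*(6 - √30) ≈ -157.0 + 3.1366*I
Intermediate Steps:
P(I, m) = 6
B = 6*I (B = √(-36) = 6*I ≈ 6.0*I)
(P(3, -3) - √(35 - 5))*B - 157 = (6 - √(35 - 5))*(6*I) - 157 = (6 - √30)*(6*I) - 157 = 6*I*(6 - √30) - 157 = -157 + 6*I*(6 - √30)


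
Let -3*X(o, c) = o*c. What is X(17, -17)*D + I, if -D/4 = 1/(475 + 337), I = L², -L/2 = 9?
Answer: 197027/609 ≈ 323.53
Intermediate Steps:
L = -18 (L = -2*9 = -18)
X(o, c) = -c*o/3 (X(o, c) = -o*c/3 = -c*o/3)
I = 324 (I = (-18)² = 324)
D = -1/203 (D = -4/(475 + 337) = -4/812 = -4*1/812 = -1/203 ≈ -0.0049261)
X(17, -17)*D + I = -⅓*(-17)*17*(-1/203) + 324 = (289/3)*(-1/203) + 324 = -289/609 + 324 = 197027/609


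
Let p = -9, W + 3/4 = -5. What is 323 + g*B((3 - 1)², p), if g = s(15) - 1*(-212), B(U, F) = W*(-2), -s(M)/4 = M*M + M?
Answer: -8279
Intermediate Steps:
W = -23/4 (W = -¾ - 5 = -23/4 ≈ -5.7500)
s(M) = -4*M - 4*M² (s(M) = -4*(M*M + M) = -4*(M² + M) = -4*(M + M²) = -4*M - 4*M²)
B(U, F) = 23/2 (B(U, F) = -23/4*(-2) = 23/2)
g = -748 (g = -4*15*(1 + 15) - 1*(-212) = -4*15*16 + 212 = -960 + 212 = -748)
323 + g*B((3 - 1)², p) = 323 - 748*23/2 = 323 - 8602 = -8279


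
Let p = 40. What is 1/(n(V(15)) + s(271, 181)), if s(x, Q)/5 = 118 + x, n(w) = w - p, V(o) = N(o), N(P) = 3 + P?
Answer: 1/1923 ≈ 0.00052002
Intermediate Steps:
V(o) = 3 + o
n(w) = -40 + w (n(w) = w - 1*40 = w - 40 = -40 + w)
s(x, Q) = 590 + 5*x (s(x, Q) = 5*(118 + x) = 590 + 5*x)
1/(n(V(15)) + s(271, 181)) = 1/((-40 + (3 + 15)) + (590 + 5*271)) = 1/((-40 + 18) + (590 + 1355)) = 1/(-22 + 1945) = 1/1923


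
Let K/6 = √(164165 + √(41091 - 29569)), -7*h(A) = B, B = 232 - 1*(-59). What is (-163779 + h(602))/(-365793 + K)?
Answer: 1146744/(7*(365793 - 6*√(164165 + √11522))) ≈ 0.45085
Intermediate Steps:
B = 291 (B = 232 + 59 = 291)
h(A) = -291/7 (h(A) = -⅐*291 = -291/7)
K = 6*√(164165 + √11522) (K = 6*√(164165 + √(41091 - 29569)) = 6*√(164165 + √11522) ≈ 2431.8)
(-163779 + h(602))/(-365793 + K) = (-163779 - 291/7)/(-365793 + 6*√(164165 + √11522)) = -1146744/(7*(-365793 + 6*√(164165 + √11522)))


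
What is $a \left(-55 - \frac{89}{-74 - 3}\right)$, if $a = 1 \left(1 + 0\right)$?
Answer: $- \frac{4146}{77} \approx -53.844$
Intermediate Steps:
$a = 1$ ($a = 1 \cdot 1 = 1$)
$a \left(-55 - \frac{89}{-74 - 3}\right) = 1 \left(-55 - \frac{89}{-74 - 3}\right) = 1 \left(-55 - \frac{89}{-77}\right) = 1 \left(-55 - - \frac{89}{77}\right) = 1 \left(-55 + \frac{89}{77}\right) = 1 \left(- \frac{4146}{77}\right) = - \frac{4146}{77}$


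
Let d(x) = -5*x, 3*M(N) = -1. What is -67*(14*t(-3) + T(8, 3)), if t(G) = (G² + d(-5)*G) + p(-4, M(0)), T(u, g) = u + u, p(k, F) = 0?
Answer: 60836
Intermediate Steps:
M(N) = -⅓ (M(N) = (⅓)*(-1) = -⅓)
T(u, g) = 2*u
t(G) = G² + 25*G (t(G) = (G² + (-5*(-5))*G) + 0 = (G² + 25*G) + 0 = G² + 25*G)
-67*(14*t(-3) + T(8, 3)) = -67*(14*(-3*(25 - 3)) + 2*8) = -67*(14*(-3*22) + 16) = -67*(14*(-66) + 16) = -67*(-924 + 16) = -67*(-908) = 60836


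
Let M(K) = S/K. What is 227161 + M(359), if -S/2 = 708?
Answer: 81549383/359 ≈ 2.2716e+5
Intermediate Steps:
S = -1416 (S = -2*708 = -1416)
M(K) = -1416/K
227161 + M(359) = 227161 - 1416/359 = 81549383/359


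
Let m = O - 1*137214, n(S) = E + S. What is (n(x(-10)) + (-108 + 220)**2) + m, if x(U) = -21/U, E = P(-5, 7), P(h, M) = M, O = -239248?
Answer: -3639089/10 ≈ -3.6391e+5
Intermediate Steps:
E = 7
n(S) = 7 + S
m = -376462 (m = -239248 - 1*137214 = -239248 - 137214 = -376462)
(n(x(-10)) + (-108 + 220)**2) + m = ((7 - 21/(-10)) + (-108 + 220)**2) - 376462 = ((7 - 21*(-1/10)) + 112**2) - 376462 = ((7 + 21/10) + 12544) - 376462 = (91/10 + 12544) - 376462 = 125531/10 - 376462 = -3639089/10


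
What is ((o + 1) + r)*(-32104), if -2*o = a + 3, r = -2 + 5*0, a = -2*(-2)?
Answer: 144468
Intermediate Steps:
a = 4
r = -2 (r = -2 + 0 = -2)
o = -7/2 (o = -(4 + 3)/2 = -½*7 = -7/2 ≈ -3.5000)
((o + 1) + r)*(-32104) = ((-7/2 + 1) - 2)*(-32104) = (-5/2 - 2)*(-32104) = -9/2*(-32104) = 144468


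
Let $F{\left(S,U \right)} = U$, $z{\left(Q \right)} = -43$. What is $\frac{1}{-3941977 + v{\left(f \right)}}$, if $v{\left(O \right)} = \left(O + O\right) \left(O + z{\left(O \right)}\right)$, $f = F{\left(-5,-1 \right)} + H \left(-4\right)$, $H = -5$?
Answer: $- \frac{1}{3942889} \approx -2.5362 \cdot 10^{-7}$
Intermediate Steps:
$f = 19$ ($f = -1 - -20 = -1 + 20 = 19$)
$v{\left(O \right)} = 2 O \left(-43 + O\right)$ ($v{\left(O \right)} = \left(O + O\right) \left(O - 43\right) = 2 O \left(-43 + O\right)$)
$\frac{1}{-3941977 + v{\left(f \right)}} = \frac{1}{-3941977 + 2 \cdot 19 \left(-43 + 19\right)} = \frac{1}{-3941977 + 2 \cdot 19 \left(-24\right)} = \frac{1}{-3941977 - 912} = \frac{1}{-3942889} = - \frac{1}{3942889}$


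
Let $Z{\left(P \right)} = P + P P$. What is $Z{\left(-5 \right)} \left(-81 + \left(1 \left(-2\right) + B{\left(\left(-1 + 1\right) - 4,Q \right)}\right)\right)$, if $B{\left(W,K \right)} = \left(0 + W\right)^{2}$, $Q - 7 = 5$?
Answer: $-1340$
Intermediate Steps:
$Q = 12$ ($Q = 7 + 5 = 12$)
$B{\left(W,K \right)} = W^{2}$
$Z{\left(P \right)} = P + P^{2}$
$Z{\left(-5 \right)} \left(-81 + \left(1 \left(-2\right) + B{\left(\left(-1 + 1\right) - 4,Q \right)}\right)\right) = - 5 \left(1 - 5\right) \left(-81 + \left(1 \left(-2\right) + \left(\left(-1 + 1\right) - 4\right)^{2}\right)\right) = \left(-5\right) \left(-4\right) \left(-81 - \left(2 - \left(0 - 4\right)^{2}\right)\right) = 20 \left(-81 - \left(2 - \left(-4\right)^{2}\right)\right) = 20 \left(-81 + \left(-2 + 16\right)\right) = 20 \left(-81 + 14\right) = 20 \left(-67\right) = -1340$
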